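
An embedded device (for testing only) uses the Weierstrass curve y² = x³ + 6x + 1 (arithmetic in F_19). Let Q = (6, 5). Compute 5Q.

(10, 15)

Double-and-add on 5 = (101)₂. Start with Q = (6, 5) for the leading 1-bit.
double: tangent at (6, 5): λ = (3·6² + 6)/(2·5) ≡ 0/10. 10⁻¹ ≡ 2 (mod 19), so λ ≡ 0·2 ≡ 0.
  x = λ² - 6 - 6 = 0 - 12 ≡ 7; y = λ·(6 - 7) - 5 ≡ 14. → (7, 14)
double: tangent at (7, 14): λ = (3·7² + 6)/(2·14) ≡ 1/9. 9⁻¹ ≡ 17 (mod 19), so λ ≡ 1·17 ≡ 17.
  x = λ² - 7 - 7 = 289 - 14 ≡ 9; y = λ·(7 - 9) - 14 ≡ 9. → (9, 9)
add Q: (9, 9) + (6, 5). λ = (5 - 9)/(6 - 9) ≡ 15/16 mod 19. 16⁻¹ ≡ 6 (mod 19), so λ ≡ 14.
  x = λ² - 9 - 6 = 196 - 15 ≡ 10; y = λ·(9 - 10) - 9 ≡ 15. → (10, 15)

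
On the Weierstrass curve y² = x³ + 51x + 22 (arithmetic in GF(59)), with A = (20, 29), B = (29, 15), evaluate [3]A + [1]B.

First 3A:
Repeated addition: build up to 3A.
2A: tangent at (20, 29): λ = (3·20² + 51)/(2·29) ≡ 12/58. 58⁻¹ ≡ 58 (mod 59), so λ ≡ 12·58 ≡ 47.
  x = λ² - 20 - 20 = 2209 - 40 ≡ 45; y = λ·(20 - 45) - 29 ≡ 35. → (45, 35)
3A: (45, 35) + (20, 29). λ = (29 - 35)/(20 - 45) ≡ 53/34 mod 59. 34⁻¹ ≡ 33 (mod 59), so λ ≡ 38.
  x = λ² - 45 - 20 = 1444 - 65 ≡ 22; y = λ·(45 - 22) - 35 ≡ 13. → (22, 13)
3A = (22, 13).
Finally 3A + B:
(22, 13) + (29, 15). λ = (15 - 13)/(29 - 22) ≡ 2/7 mod 59. 7⁻¹ ≡ 17 (mod 59), so λ ≡ 34.
  x = λ² - 22 - 29 = 1156 - 51 ≡ 43; y = λ·(22 - 43) - 13 ≡ 40. → (43, 40)

(43, 40)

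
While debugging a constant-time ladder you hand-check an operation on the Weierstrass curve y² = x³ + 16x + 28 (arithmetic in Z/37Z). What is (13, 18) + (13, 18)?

tangent at (13, 18): λ = (3·13² + 16)/(2·18) ≡ 5/36. 36⁻¹ ≡ 36 (mod 37), so λ ≡ 5·36 ≡ 32.
  x = λ² - 13 - 13 = 1024 - 26 ≡ 36; y = λ·(13 - 36) - 18 ≡ 23. → (36, 23)

(36, 23)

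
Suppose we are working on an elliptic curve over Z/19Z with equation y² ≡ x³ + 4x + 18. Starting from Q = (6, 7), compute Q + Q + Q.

Repeated addition: build up to 3Q.
2Q: tangent at (6, 7): λ = (3·6² + 4)/(2·7) ≡ 17/14. 14⁻¹ ≡ 15 (mod 19), so λ ≡ 17·15 ≡ 8.
  x = λ² - 6 - 6 = 64 - 12 ≡ 14; y = λ·(6 - 14) - 7 ≡ 5. → (14, 5)
3Q: (14, 5) + (6, 7). λ = (7 - 5)/(6 - 14) ≡ 2/11 mod 19. 11⁻¹ ≡ 7 (mod 19), so λ ≡ 14.
  x = λ² - 14 - 6 = 196 - 20 ≡ 5; y = λ·(14 - 5) - 5 ≡ 7. → (5, 7)

(5, 7)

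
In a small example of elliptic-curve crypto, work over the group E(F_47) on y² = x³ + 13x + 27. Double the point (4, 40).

(40, 43)

tangent at (4, 40): λ = (3·4² + 13)/(2·40) ≡ 14/33. 33⁻¹ ≡ 10 (mod 47), so λ ≡ 14·10 ≡ 46.
  x = λ² - 4 - 4 = 2116 - 8 ≡ 40; y = λ·(4 - 40) - 40 ≡ 43. → (40, 43)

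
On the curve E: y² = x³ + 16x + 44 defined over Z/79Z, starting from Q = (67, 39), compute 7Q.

Double-and-add on 7 = (111)₂. Start with Q = (67, 39) for the leading 1-bit.
double: tangent at (67, 39): λ = (3·67² + 16)/(2·39) ≡ 53/78. 78⁻¹ ≡ 78 (mod 79), so λ ≡ 53·78 ≡ 26.
  x = λ² - 67 - 67 = 676 - 134 ≡ 68; y = λ·(67 - 68) - 39 ≡ 14. → (68, 14)
add Q: (68, 14) + (67, 39). λ = (39 - 14)/(67 - 68) ≡ 25/78 mod 79. 78⁻¹ ≡ 78 (mod 79) since 78·78 = 6084 ≡ 1, so λ ≡ 54.
  x = λ² - 68 - 67 = 2916 - 135 ≡ 16; y = λ·(68 - 16) - 14 ≡ 29. → (16, 29)
double: tangent at (16, 29): λ = (3·16² + 16)/(2·29) ≡ 73/58. 58⁻¹ ≡ 15 (mod 79) since 58·15 = 870 ≡ 1, so λ ≡ 73·15 ≡ 68.
  x = λ² - 16 - 16 = 4624 - 32 ≡ 10; y = λ·(16 - 10) - 29 ≡ 63. → (10, 63)
add Q: (10, 63) + (67, 39). λ = (39 - 63)/(67 - 10) ≡ 55/57 mod 79. 57⁻¹ ≡ 61 (mod 79) since 57·61 = 3477 ≡ 1, so λ ≡ 37.
  x = λ² - 10 - 67 = 1369 - 77 ≡ 28; y = λ·(10 - 28) - 63 ≡ 61. → (28, 61)

(28, 61)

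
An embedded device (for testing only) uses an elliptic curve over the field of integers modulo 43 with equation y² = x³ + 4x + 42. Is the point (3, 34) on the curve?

yes

y² = 34² ≡ 38; x³ + 4x + 42 = 81 ≡ 38 (mod 43). 38 = 38.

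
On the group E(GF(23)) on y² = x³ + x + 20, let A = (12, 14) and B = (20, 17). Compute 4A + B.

First 4A:
Double-and-add on 4 = (100)₂. Start with A = (12, 14) for the leading 1-bit.
double: tangent at (12, 14): λ = (3·12² + 1)/(2·14) ≡ 19/5. 5⁻¹ ≡ 14 (mod 23) since 5·14 = 70 ≡ 1, so λ ≡ 19·14 ≡ 13.
  x = λ² - 12 - 12 = 169 - 24 ≡ 7; y = λ·(12 - 7) - 14 ≡ 5. → (7, 5)
double: tangent at (7, 5): λ = (3·7² + 1)/(2·5) ≡ 10/10. 10⁻¹ ≡ 7 (mod 23) since 10·7 = 70 ≡ 1, so λ ≡ 10·7 ≡ 1.
  x = λ² - 7 - 7 = 1 - 14 ≡ 10; y = λ·(7 - 10) - 5 ≡ 15. → (10, 15)
4A = (10, 15).
Finally 4A + B:
(10, 15) + (20, 17). λ = (17 - 15)/(20 - 10) ≡ 2/10 mod 23. 10⁻¹ ≡ 7 (mod 23), so λ ≡ 14.
  x = λ² - 10 - 20 = 196 - 30 ≡ 5; y = λ·(10 - 5) - 15 ≡ 9. → (5, 9)

(5, 9)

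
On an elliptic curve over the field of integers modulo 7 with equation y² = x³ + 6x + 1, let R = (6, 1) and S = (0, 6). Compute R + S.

(5, 4)

(6, 1) + (0, 6). λ = (6 - 1)/(0 - 6) ≡ 5/1 mod 7. 1⁻¹ ≡ 1 (mod 7), so λ ≡ 5.
  x = λ² - 6 - 0 = 25 - 6 ≡ 5; y = λ·(6 - 5) - 1 ≡ 4. → (5, 4)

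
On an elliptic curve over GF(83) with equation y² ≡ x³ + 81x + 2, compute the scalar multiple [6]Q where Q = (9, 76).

Double-and-add on 6 = (110)₂. Start with Q = (9, 76) for the leading 1-bit.
double: tangent at (9, 76): λ = (3·9² + 81)/(2·76) ≡ 75/69. 69⁻¹ ≡ 77 (mod 83) since 69·77 = 5313 ≡ 1, so λ ≡ 75·77 ≡ 48.
  x = λ² - 9 - 9 = 2304 - 18 ≡ 45; y = λ·(9 - 45) - 76 ≡ 22. → (45, 22)
add Q: (45, 22) + (9, 76). λ = (76 - 22)/(9 - 45) ≡ 54/47 mod 83. 47⁻¹ ≡ 53 (mod 83) since 47·53 = 2491 ≡ 1, so λ ≡ 40.
  x = λ² - 45 - 9 = 1600 - 54 ≡ 52; y = λ·(45 - 52) - 22 ≡ 30. → (52, 30)
double: tangent at (52, 30): λ = (3·52² + 81)/(2·30) ≡ 59/60. 60⁻¹ ≡ 18 (mod 83) since 60·18 = 1080 ≡ 1, so λ ≡ 59·18 ≡ 66.
  x = λ² - 52 - 52 = 4356 - 104 ≡ 19; y = λ·(52 - 19) - 30 ≡ 73. → (19, 73)

(19, 73)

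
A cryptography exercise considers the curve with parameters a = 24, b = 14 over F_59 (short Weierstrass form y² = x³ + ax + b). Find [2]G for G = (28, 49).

tangent at (28, 49): λ = (3·28² + 24)/(2·49) ≡ 16/39. 39⁻¹ ≡ 56 (mod 59), so λ ≡ 16·56 ≡ 11.
  x = λ² - 28 - 28 = 121 - 56 ≡ 6; y = λ·(28 - 6) - 49 ≡ 16. → (6, 16)

(6, 16)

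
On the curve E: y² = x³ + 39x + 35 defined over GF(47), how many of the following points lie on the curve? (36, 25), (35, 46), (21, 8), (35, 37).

2

(36, 25): 25² ≡ 14, rhs ≡ 14 → on.
(35, 46): 46² ≡ 1, rhs ≡ 1 → on.
(21, 8): 8² ≡ 17, rhs ≡ 10 → off.
(35, 37): 37² ≡ 6, rhs ≡ 1 → off.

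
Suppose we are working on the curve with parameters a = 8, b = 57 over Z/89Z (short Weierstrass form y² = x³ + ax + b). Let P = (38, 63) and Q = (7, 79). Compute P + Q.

(10, 46)

(38, 63) + (7, 79). λ = (79 - 63)/(7 - 38) ≡ 16/58 mod 89. 58⁻¹ ≡ 66 (mod 89) since 58·66 = 3828 ≡ 1, so λ ≡ 77.
  x = λ² - 38 - 7 = 5929 - 45 ≡ 10; y = λ·(38 - 10) - 63 ≡ 46. → (10, 46)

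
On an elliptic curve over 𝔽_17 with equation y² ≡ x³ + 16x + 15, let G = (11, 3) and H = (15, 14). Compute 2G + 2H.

First 2G:
Repeated addition: build up to 2G.
2G: tangent at (11, 3): λ = (3·11² + 16)/(2·3) ≡ 5/6. 6⁻¹ ≡ 3 (mod 17), so λ ≡ 5·3 ≡ 15.
  x = λ² - 11 - 11 = 225 - 22 ≡ 16; y = λ·(11 - 16) - 3 ≡ 7. → (16, 7)
2G = (16, 7).
Next 2H:
Repeated addition: build up to 2H.
2H: tangent at (15, 14): λ = (3·15² + 16)/(2·14) ≡ 11/11. 11⁻¹ ≡ 14 (mod 17), so λ ≡ 11·14 ≡ 1.
  x = λ² - 15 - 15 = 1 - 30 ≡ 5; y = λ·(15 - 5) - 14 ≡ 13. → (5, 13)
2H = (5, 13).
Finally 2G + 2H:
(16, 7) + (5, 13). λ = (13 - 7)/(5 - 16) ≡ 6/6 mod 17. 6⁻¹ ≡ 3 (mod 17) since 6·3 = 18 ≡ 1, so λ ≡ 1.
  x = λ² - 16 - 5 = 1 - 21 ≡ 14; y = λ·(16 - 14) - 7 ≡ 12. → (14, 12)

(14, 12)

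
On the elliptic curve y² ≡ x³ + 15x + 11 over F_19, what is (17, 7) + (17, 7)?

(2, 7)

tangent at (17, 7): λ = (3·17² + 15)/(2·7) ≡ 8/14. 14⁻¹ ≡ 15 (mod 19), so λ ≡ 8·15 ≡ 6.
  x = λ² - 17 - 17 = 36 - 34 ≡ 2; y = λ·(17 - 2) - 7 ≡ 7. → (2, 7)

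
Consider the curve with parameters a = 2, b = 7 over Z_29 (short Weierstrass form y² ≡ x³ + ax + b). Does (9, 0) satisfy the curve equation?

y² = 0² ≡ 0; x³ + 2x + 7 = 754 ≡ 0 (mod 29). 0 = 0.

yes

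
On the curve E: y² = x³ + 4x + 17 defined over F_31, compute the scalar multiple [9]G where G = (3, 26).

Double-and-add on 9 = (1001)₂. Start with G = (3, 26) for the leading 1-bit.
double: tangent at (3, 26): λ = (3·3² + 4)/(2·26) ≡ 0/21. 21⁻¹ ≡ 3 (mod 31), so λ ≡ 0·3 ≡ 0.
  x = λ² - 3 - 3 = 0 - 6 ≡ 25; y = λ·(3 - 25) - 26 ≡ 5. → (25, 5)
double: tangent at (25, 5): λ = (3·25² + 4)/(2·5) ≡ 19/10. 10⁻¹ ≡ 28 (mod 31), so λ ≡ 19·28 ≡ 5.
  x = λ² - 25 - 25 = 25 - 50 ≡ 6; y = λ·(25 - 6) - 5 ≡ 28. → (6, 28)
double: tangent at (6, 28): λ = (3·6² + 4)/(2·28) ≡ 19/25. 25⁻¹ ≡ 5 (mod 31), so λ ≡ 19·5 ≡ 2.
  x = λ² - 6 - 6 = 4 - 12 ≡ 23; y = λ·(6 - 23) - 28 ≡ 0. → (23, 0)
add G: (23, 0) + (3, 26). λ = (26 - 0)/(3 - 23) ≡ 26/11 mod 31. 11⁻¹ ≡ 17 (mod 31), so λ ≡ 8.
  x = λ² - 23 - 3 = 64 - 26 ≡ 7; y = λ·(23 - 7) - 0 ≡ 4. → (7, 4)

(7, 4)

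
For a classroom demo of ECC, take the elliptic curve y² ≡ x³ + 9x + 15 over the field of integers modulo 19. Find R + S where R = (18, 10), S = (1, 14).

(4, 18)

(18, 10) + (1, 14). λ = (14 - 10)/(1 - 18) ≡ 4/2 mod 19. 2⁻¹ ≡ 10 (mod 19), so λ ≡ 2.
  x = λ² - 18 - 1 = 4 - 19 ≡ 4; y = λ·(18 - 4) - 10 ≡ 18. → (4, 18)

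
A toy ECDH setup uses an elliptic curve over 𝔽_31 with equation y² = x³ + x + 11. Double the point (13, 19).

(13, 12)

tangent at (13, 19): λ = (3·13² + 1)/(2·19) ≡ 12/7. 7⁻¹ ≡ 9 (mod 31), so λ ≡ 12·9 ≡ 15.
  x = λ² - 13 - 13 = 225 - 26 ≡ 13; y = λ·(13 - 13) - 19 ≡ 12. → (13, 12)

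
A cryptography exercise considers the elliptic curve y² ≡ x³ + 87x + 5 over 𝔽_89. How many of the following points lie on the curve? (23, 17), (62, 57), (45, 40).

(23, 17): 17² ≡ 22, rhs ≡ 22 → on.
(62, 57): 57² ≡ 45, rhs ≡ 45 → on.
(45, 40): 40² ≡ 87, rhs ≡ 82 → off.

2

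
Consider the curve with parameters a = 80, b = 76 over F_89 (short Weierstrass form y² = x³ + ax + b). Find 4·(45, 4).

Write Q = (45, 4).
Repeated addition: build up to 4Q.
2Q: tangent at (45, 4): λ = (3·45² + 80)/(2·4) ≡ 14/8. 8⁻¹ ≡ 78 (mod 89), so λ ≡ 14·78 ≡ 24.
  x = λ² - 45 - 45 = 576 - 90 ≡ 41; y = λ·(45 - 41) - 4 ≡ 3. → (41, 3)
3Q: (41, 3) + (45, 4). λ = (4 - 3)/(45 - 41) ≡ 1/4 mod 89. 4⁻¹ ≡ 67 (mod 89) since 4·67 = 268 ≡ 1, so λ ≡ 67.
  x = λ² - 41 - 45 = 4489 - 86 ≡ 42; y = λ·(41 - 42) - 3 ≡ 19. → (42, 19)
4Q: (42, 19) + (45, 4). λ = (4 - 19)/(45 - 42) ≡ 74/3 mod 89. 3⁻¹ ≡ 30 (mod 89), so λ ≡ 84.
  x = λ² - 42 - 45 = 7056 - 87 ≡ 27; y = λ·(42 - 27) - 19 ≡ 84. → (27, 84)

(27, 84)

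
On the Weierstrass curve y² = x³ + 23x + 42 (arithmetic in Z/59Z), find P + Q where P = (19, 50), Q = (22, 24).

(21, 46)

(19, 50) + (22, 24). λ = (24 - 50)/(22 - 19) ≡ 33/3 mod 59. 3⁻¹ ≡ 20 (mod 59), so λ ≡ 11.
  x = λ² - 19 - 22 = 121 - 41 ≡ 21; y = λ·(19 - 21) - 50 ≡ 46. → (21, 46)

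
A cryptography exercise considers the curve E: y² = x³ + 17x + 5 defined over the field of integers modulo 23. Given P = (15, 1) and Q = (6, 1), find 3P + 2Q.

(16, 16)

First 3P:
Repeated addition: build up to 3P.
2P: tangent at (15, 1): λ = (3·15² + 17)/(2·1) ≡ 2/2. 2⁻¹ ≡ 12 (mod 23), so λ ≡ 2·12 ≡ 1.
  x = λ² - 15 - 15 = 1 - 30 ≡ 17; y = λ·(15 - 17) - 1 ≡ 20. → (17, 20)
3P: (17, 20) + (15, 1). λ = (1 - 20)/(15 - 17) ≡ 4/21 mod 23. 21⁻¹ ≡ 11 (mod 23), so λ ≡ 21.
  x = λ² - 17 - 15 = 441 - 32 ≡ 18; y = λ·(17 - 18) - 20 ≡ 5. → (18, 5)
3P = (18, 5).
Next 2Q:
Repeated addition: build up to 2Q.
2Q: tangent at (6, 1): λ = (3·6² + 17)/(2·1) ≡ 10/2. 2⁻¹ ≡ 12 (mod 23) since 2·12 = 24 ≡ 1, so λ ≡ 10·12 ≡ 5.
  x = λ² - 6 - 6 = 25 - 12 ≡ 13; y = λ·(6 - 13) - 1 ≡ 10. → (13, 10)
2Q = (13, 10).
Finally 3P + 2Q:
(18, 5) + (13, 10). λ = (10 - 5)/(13 - 18) ≡ 5/18 mod 23. 18⁻¹ ≡ 9 (mod 23), so λ ≡ 22.
  x = λ² - 18 - 13 = 484 - 31 ≡ 16; y = λ·(18 - 16) - 5 ≡ 16. → (16, 16)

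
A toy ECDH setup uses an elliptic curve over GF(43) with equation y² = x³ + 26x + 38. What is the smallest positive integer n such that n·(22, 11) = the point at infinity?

5

2P: tangent at (22, 11): λ = (3·22² + 26)/(2·11) ≡ 16/22. 22⁻¹ ≡ 2 (mod 43), so λ ≡ 16·2 ≡ 32.
  x = λ² - 22 - 22 = 1024 - 44 ≡ 34; y = λ·(22 - 34) - 11 ≡ 35. → (34, 35)
3P: (34, 35) + (22, 11). λ = (11 - 35)/(22 - 34) ≡ 19/31 mod 43. 31⁻¹ ≡ 25 (mod 43), so λ ≡ 2.
  x = λ² - 34 - 22 = 4 - 56 ≡ 34; y = λ·(34 - 34) - 35 ≡ 8. → (34, 8)
4P: (34, 8) + (22, 11). λ = (11 - 8)/(22 - 34) ≡ 3/31 mod 43. 31⁻¹ ≡ 25 (mod 43), so λ ≡ 32.
  x = λ² - 34 - 22 = 1024 - 56 ≡ 22; y = λ·(34 - 22) - 8 ≡ 32. → (22, 32)
5P: (22, 32) + (22, 11): same x and y₁ ≡ -y₂, so the sum is the point at infinity.
5P = the point at infinity, so the order is 5.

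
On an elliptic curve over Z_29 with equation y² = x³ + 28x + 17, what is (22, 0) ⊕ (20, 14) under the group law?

(7, 11)

(22, 0) + (20, 14). λ = (14 - 0)/(20 - 22) ≡ 14/27 mod 29. 27⁻¹ ≡ 14 (mod 29), so λ ≡ 22.
  x = λ² - 22 - 20 = 484 - 42 ≡ 7; y = λ·(22 - 7) - 0 ≡ 11. → (7, 11)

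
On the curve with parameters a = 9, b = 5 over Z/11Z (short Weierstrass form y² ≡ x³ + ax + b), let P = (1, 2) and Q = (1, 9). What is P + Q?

O

The two points share x = 1 and their y-coordinates satisfy 2 + 9 ≡ 0 (mod 11), so they are inverses. Their sum is 𝒪.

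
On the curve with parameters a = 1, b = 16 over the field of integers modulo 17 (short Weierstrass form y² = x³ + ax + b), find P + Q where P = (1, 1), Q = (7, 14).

(1, 1) + (7, 14). λ = (14 - 1)/(7 - 1) ≡ 13/6 mod 17. 6⁻¹ ≡ 3 (mod 17), so λ ≡ 5.
  x = λ² - 1 - 7 = 25 - 8 ≡ 0; y = λ·(1 - 0) - 1 ≡ 4. → (0, 4)

(0, 4)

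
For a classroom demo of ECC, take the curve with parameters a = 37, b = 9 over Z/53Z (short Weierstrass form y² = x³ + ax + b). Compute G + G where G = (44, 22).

tangent at (44, 22): λ = (3·44² + 37)/(2·22) ≡ 15/44. 44⁻¹ ≡ 47 (mod 53), so λ ≡ 15·47 ≡ 16.
  x = λ² - 44 - 44 = 256 - 88 ≡ 9; y = λ·(44 - 9) - 22 ≡ 8. → (9, 8)

(9, 8)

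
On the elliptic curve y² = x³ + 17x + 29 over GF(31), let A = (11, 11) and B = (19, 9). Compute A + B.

(3, 18)

(11, 11) + (19, 9). λ = (9 - 11)/(19 - 11) ≡ 29/8 mod 31. 8⁻¹ ≡ 4 (mod 31) since 8·4 = 32 ≡ 1, so λ ≡ 23.
  x = λ² - 11 - 19 = 529 - 30 ≡ 3; y = λ·(11 - 3) - 11 ≡ 18. → (3, 18)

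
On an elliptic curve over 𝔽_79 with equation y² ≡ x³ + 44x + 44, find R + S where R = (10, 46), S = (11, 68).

(10, 46) + (11, 68). λ = (68 - 46)/(11 - 10) ≡ 22/1 mod 79. 1⁻¹ ≡ 1 (mod 79) since 1·1 = 1 ≡ 1, so λ ≡ 22.
  x = λ² - 10 - 11 = 484 - 21 ≡ 68; y = λ·(10 - 68) - 46 ≡ 21. → (68, 21)

(68, 21)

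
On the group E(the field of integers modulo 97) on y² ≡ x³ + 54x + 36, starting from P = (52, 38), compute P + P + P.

Repeated addition: build up to 3P.
2P: tangent at (52, 38): λ = (3·52² + 54)/(2·38) ≡ 18/76. 76⁻¹ ≡ 60 (mod 97), so λ ≡ 18·60 ≡ 13.
  x = λ² - 52 - 52 = 169 - 104 ≡ 65; y = λ·(52 - 65) - 38 ≡ 84. → (65, 84)
3P: (65, 84) + (52, 38). λ = (38 - 84)/(52 - 65) ≡ 51/84 mod 97. 84⁻¹ ≡ 82 (mod 97) since 84·82 = 6888 ≡ 1, so λ ≡ 11.
  x = λ² - 65 - 52 = 121 - 117 ≡ 4; y = λ·(65 - 4) - 84 ≡ 5. → (4, 5)

(4, 5)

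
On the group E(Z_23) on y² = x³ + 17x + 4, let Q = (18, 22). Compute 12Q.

(15, 0)

Double-and-add on 12 = (1100)₂. Start with Q = (18, 22) for the leading 1-bit.
double: tangent at (18, 22): λ = (3·18² + 17)/(2·22) ≡ 0/21. 21⁻¹ ≡ 11 (mod 23), so λ ≡ 0·11 ≡ 0.
  x = λ² - 18 - 18 = 0 - 36 ≡ 10; y = λ·(18 - 10) - 22 ≡ 1. → (10, 1)
add Q: (10, 1) + (18, 22). λ = (22 - 1)/(18 - 10) ≡ 21/8 mod 23. 8⁻¹ ≡ 3 (mod 23), so λ ≡ 17.
  x = λ² - 10 - 18 = 289 - 28 ≡ 8; y = λ·(10 - 8) - 1 ≡ 10. → (8, 10)
double: tangent at (8, 10): λ = (3·8² + 17)/(2·10) ≡ 2/20. 20⁻¹ ≡ 15 (mod 23) since 20·15 = 300 ≡ 1, so λ ≡ 2·15 ≡ 7.
  x = λ² - 8 - 8 = 49 - 16 ≡ 10; y = λ·(8 - 10) - 10 ≡ 22. → (10, 22)
double: tangent at (10, 22): λ = (3·10² + 17)/(2·22) ≡ 18/21. 21⁻¹ ≡ 11 (mod 23) since 21·11 = 231 ≡ 1, so λ ≡ 18·11 ≡ 14.
  x = λ² - 10 - 10 = 196 - 20 ≡ 15; y = λ·(10 - 15) - 22 ≡ 0. → (15, 0)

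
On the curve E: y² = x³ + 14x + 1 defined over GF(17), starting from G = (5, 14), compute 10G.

Repeated addition: build up to 10G.
2G: tangent at (5, 14): λ = (3·5² + 14)/(2·14) ≡ 4/11. 11⁻¹ ≡ 14 (mod 17) since 11·14 = 154 ≡ 1, so λ ≡ 4·14 ≡ 5.
  x = λ² - 5 - 5 = 25 - 10 ≡ 15; y = λ·(5 - 15) - 14 ≡ 4. → (15, 4)
3G: (15, 4) + (5, 14). λ = (14 - 4)/(5 - 15) ≡ 10/7 mod 17. 7⁻¹ ≡ 5 (mod 17), so λ ≡ 16.
  x = λ² - 15 - 5 = 256 - 20 ≡ 15; y = λ·(15 - 15) - 4 ≡ 13. → (15, 13)
4G: (15, 13) + (5, 14). λ = (14 - 13)/(5 - 15) ≡ 1/7 mod 17. 7⁻¹ ≡ 5 (mod 17), so λ ≡ 5.
  x = λ² - 15 - 5 = 25 - 20 ≡ 5; y = λ·(15 - 5) - 13 ≡ 3. → (5, 3)
5G: (5, 3) + (5, 14): same x and y₁ ≡ -y₂, so the sum is ∞.
6G: ∞ + (5, 14) = (5, 14) (identity).
7G: tangent at (5, 14): λ = (3·5² + 14)/(2·14) ≡ 4/11. 11⁻¹ ≡ 14 (mod 17) since 11·14 = 154 ≡ 1, so λ ≡ 4·14 ≡ 5.
  x = λ² - 5 - 5 = 25 - 10 ≡ 15; y = λ·(5 - 15) - 14 ≡ 4. → (15, 4)
8G: (15, 4) + (5, 14). λ = (14 - 4)/(5 - 15) ≡ 10/7 mod 17. 7⁻¹ ≡ 5 (mod 17) since 7·5 = 35 ≡ 1, so λ ≡ 16.
  x = λ² - 15 - 5 = 256 - 20 ≡ 15; y = λ·(15 - 15) - 4 ≡ 13. → (15, 13)
9G: (15, 13) + (5, 14). λ = (14 - 13)/(5 - 15) ≡ 1/7 mod 17. 7⁻¹ ≡ 5 (mod 17), so λ ≡ 5.
  x = λ² - 15 - 5 = 25 - 20 ≡ 5; y = λ·(15 - 5) - 13 ≡ 3. → (5, 3)
10G: (5, 3) + (5, 14): same x and y₁ ≡ -y₂, so the sum is ∞.

O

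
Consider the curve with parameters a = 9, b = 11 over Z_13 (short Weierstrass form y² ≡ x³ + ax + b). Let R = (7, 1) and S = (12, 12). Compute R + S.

(3, 0)

(7, 1) + (12, 12). λ = (12 - 1)/(12 - 7) ≡ 11/5 mod 13. 5⁻¹ ≡ 8 (mod 13) since 5·8 = 40 ≡ 1, so λ ≡ 10.
  x = λ² - 7 - 12 = 100 - 19 ≡ 3; y = λ·(7 - 3) - 1 ≡ 0. → (3, 0)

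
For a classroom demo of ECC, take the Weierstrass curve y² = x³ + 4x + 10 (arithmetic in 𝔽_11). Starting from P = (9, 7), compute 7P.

Repeated addition: build up to 7P.
2P: tangent at (9, 7): λ = (3·9² + 4)/(2·7) ≡ 5/3. 3⁻¹ ≡ 4 (mod 11) since 3·4 = 12 ≡ 1, so λ ≡ 5·4 ≡ 9.
  x = λ² - 9 - 9 = 81 - 18 ≡ 8; y = λ·(9 - 8) - 7 ≡ 2. → (8, 2)
3P: (8, 2) + (9, 7). λ = (7 - 2)/(9 - 8) ≡ 5/1 mod 11. 1⁻¹ ≡ 1 (mod 11), so λ ≡ 5.
  x = λ² - 8 - 9 = 25 - 17 ≡ 8; y = λ·(8 - 8) - 2 ≡ 9. → (8, 9)
4P: (8, 9) + (9, 7). λ = (7 - 9)/(9 - 8) ≡ 9/1 mod 11. 1⁻¹ ≡ 1 (mod 11), so λ ≡ 9.
  x = λ² - 8 - 9 = 81 - 17 ≡ 9; y = λ·(8 - 9) - 9 ≡ 4. → (9, 4)
5P: (9, 4) + (9, 7): same x and y₁ ≡ -y₂, so the sum is ∞.
6P: ∞ + (9, 7) = (9, 7) (identity).
7P: tangent at (9, 7): λ = (3·9² + 4)/(2·7) ≡ 5/3. 3⁻¹ ≡ 4 (mod 11), so λ ≡ 5·4 ≡ 9.
  x = λ² - 9 - 9 = 81 - 18 ≡ 8; y = λ·(9 - 8) - 7 ≡ 2. → (8, 2)

(8, 2)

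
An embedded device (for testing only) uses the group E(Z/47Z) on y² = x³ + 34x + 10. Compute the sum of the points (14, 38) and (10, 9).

(14, 38) + (10, 9). λ = (9 - 38)/(10 - 14) ≡ 18/43 mod 47. 43⁻¹ ≡ 35 (mod 47), so λ ≡ 19.
  x = λ² - 14 - 10 = 361 - 24 ≡ 8; y = λ·(14 - 8) - 38 ≡ 29. → (8, 29)

(8, 29)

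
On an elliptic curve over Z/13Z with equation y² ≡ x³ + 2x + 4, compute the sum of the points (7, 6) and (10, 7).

(7, 6) + (10, 7). λ = (7 - 6)/(10 - 7) ≡ 1/3 mod 13. 3⁻¹ ≡ 9 (mod 13), so λ ≡ 9.
  x = λ² - 7 - 10 = 81 - 17 ≡ 12; y = λ·(7 - 12) - 6 ≡ 1. → (12, 1)

(12, 1)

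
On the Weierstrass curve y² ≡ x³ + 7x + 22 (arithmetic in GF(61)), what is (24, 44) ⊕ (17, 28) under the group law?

(24, 44) + (17, 28). λ = (28 - 44)/(17 - 24) ≡ 45/54 mod 61. 54⁻¹ ≡ 26 (mod 61), so λ ≡ 11.
  x = λ² - 24 - 17 = 121 - 41 ≡ 19; y = λ·(24 - 19) - 44 ≡ 11. → (19, 11)

(19, 11)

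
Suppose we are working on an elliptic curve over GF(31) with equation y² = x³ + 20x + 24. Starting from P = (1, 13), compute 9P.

(29, 10)

Repeated addition: build up to 9P.
2P: tangent at (1, 13): λ = (3·1² + 20)/(2·13) ≡ 23/26. 26⁻¹ ≡ 6 (mod 31), so λ ≡ 23·6 ≡ 14.
  x = λ² - 1 - 1 = 196 - 2 ≡ 8; y = λ·(1 - 8) - 13 ≡ 13. → (8, 13)
3P: (8, 13) + (1, 13). λ = (13 - 13)/(1 - 8) ≡ 0/24 mod 31. 24⁻¹ ≡ 22 (mod 31), so λ ≡ 0.
  x = λ² - 8 - 1 = 0 - 9 ≡ 22; y = λ·(8 - 22) - 13 ≡ 18. → (22, 18)
4P: (22, 18) + (1, 13). λ = (13 - 18)/(1 - 22) ≡ 26/10 mod 31. 10⁻¹ ≡ 28 (mod 31), so λ ≡ 15.
  x = λ² - 22 - 1 = 225 - 23 ≡ 16; y = λ·(22 - 16) - 18 ≡ 10. → (16, 10)
5P: (16, 10) + (1, 13). λ = (13 - 10)/(1 - 16) ≡ 3/16 mod 31. 16⁻¹ ≡ 2 (mod 31), so λ ≡ 6.
  x = λ² - 16 - 1 = 36 - 17 ≡ 19; y = λ·(16 - 19) - 10 ≡ 3. → (19, 3)
6P: (19, 3) + (1, 13). λ = (13 - 3)/(1 - 19) ≡ 10/13 mod 31. 13⁻¹ ≡ 12 (mod 31), so λ ≡ 27.
  x = λ² - 19 - 1 = 729 - 20 ≡ 27; y = λ·(19 - 27) - 3 ≡ 29. → (27, 29)
7P: (27, 29) + (1, 13). λ = (13 - 29)/(1 - 27) ≡ 15/5 mod 31. 5⁻¹ ≡ 25 (mod 31), so λ ≡ 3.
  x = λ² - 27 - 1 = 9 - 28 ≡ 12; y = λ·(27 - 12) - 29 ≡ 16. → (12, 16)
8P: (12, 16) + (1, 13). λ = (13 - 16)/(1 - 12) ≡ 28/20 mod 31. 20⁻¹ ≡ 14 (mod 31), so λ ≡ 20.
  x = λ² - 12 - 1 = 400 - 13 ≡ 15; y = λ·(12 - 15) - 16 ≡ 17. → (15, 17)
9P: (15, 17) + (1, 13). λ = (13 - 17)/(1 - 15) ≡ 27/17 mod 31. 17⁻¹ ≡ 11 (mod 31), so λ ≡ 18.
  x = λ² - 15 - 1 = 324 - 16 ≡ 29; y = λ·(15 - 29) - 17 ≡ 10. → (29, 10)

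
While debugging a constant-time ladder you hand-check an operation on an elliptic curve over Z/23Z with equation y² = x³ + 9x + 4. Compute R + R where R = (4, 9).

tangent at (4, 9): λ = (3·4² + 9)/(2·9) ≡ 11/18. 18⁻¹ ≡ 9 (mod 23) since 18·9 = 162 ≡ 1, so λ ≡ 11·9 ≡ 7.
  x = λ² - 4 - 4 = 49 - 8 ≡ 18; y = λ·(4 - 18) - 9 ≡ 8. → (18, 8)

(18, 8)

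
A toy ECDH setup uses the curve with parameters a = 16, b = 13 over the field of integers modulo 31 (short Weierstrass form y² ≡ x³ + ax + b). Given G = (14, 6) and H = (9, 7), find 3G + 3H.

(13, 0)

First 3G:
Repeated addition: build up to 3G.
2G: tangent at (14, 6): λ = (3·14² + 16)/(2·6) ≡ 15/12. 12⁻¹ ≡ 13 (mod 31), so λ ≡ 15·13 ≡ 9.
  x = λ² - 14 - 14 = 81 - 28 ≡ 22; y = λ·(14 - 22) - 6 ≡ 15. → (22, 15)
3G: (22, 15) + (14, 6). λ = (6 - 15)/(14 - 22) ≡ 22/23 mod 31. 23⁻¹ ≡ 27 (mod 31) since 23·27 = 621 ≡ 1, so λ ≡ 5.
  x = λ² - 22 - 14 = 25 - 36 ≡ 20; y = λ·(22 - 20) - 15 ≡ 26. → (20, 26)
3G = (20, 26).
Next 3H:
Repeated addition: build up to 3H.
2H: tangent at (9, 7): λ = (3·9² + 16)/(2·7) ≡ 11/14. 14⁻¹ ≡ 20 (mod 31), so λ ≡ 11·20 ≡ 3.
  x = λ² - 9 - 9 = 9 - 18 ≡ 22; y = λ·(9 - 22) - 7 ≡ 16. → (22, 16)
3H: (22, 16) + (9, 7). λ = (7 - 16)/(9 - 22) ≡ 22/18 mod 31. 18⁻¹ ≡ 19 (mod 31), so λ ≡ 15.
  x = λ² - 22 - 9 = 225 - 31 ≡ 8; y = λ·(22 - 8) - 16 ≡ 8. → (8, 8)
3H = (8, 8).
Finally 3G + 3H:
(20, 26) + (8, 8). λ = (8 - 26)/(8 - 20) ≡ 13/19 mod 31. 19⁻¹ ≡ 18 (mod 31) since 19·18 = 342 ≡ 1, so λ ≡ 17.
  x = λ² - 20 - 8 = 289 - 28 ≡ 13; y = λ·(20 - 13) - 26 ≡ 0. → (13, 0)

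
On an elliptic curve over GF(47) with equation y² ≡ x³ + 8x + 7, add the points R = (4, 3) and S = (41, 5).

(34, 3)

(4, 3) + (41, 5). λ = (5 - 3)/(41 - 4) ≡ 2/37 mod 47. 37⁻¹ ≡ 14 (mod 47), so λ ≡ 28.
  x = λ² - 4 - 41 = 784 - 45 ≡ 34; y = λ·(4 - 34) - 3 ≡ 3. → (34, 3)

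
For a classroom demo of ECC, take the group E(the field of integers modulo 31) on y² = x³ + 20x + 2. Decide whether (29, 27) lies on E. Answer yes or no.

y² = 27² ≡ 16; x³ + 20x + 2 = 24971 ≡ 16 (mod 31). 16 = 16.

yes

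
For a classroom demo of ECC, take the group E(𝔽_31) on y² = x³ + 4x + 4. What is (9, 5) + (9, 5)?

(22, 18)

tangent at (9, 5): λ = (3·9² + 4)/(2·5) ≡ 30/10. 10⁻¹ ≡ 28 (mod 31), so λ ≡ 30·28 ≡ 3.
  x = λ² - 9 - 9 = 9 - 18 ≡ 22; y = λ·(9 - 22) - 5 ≡ 18. → (22, 18)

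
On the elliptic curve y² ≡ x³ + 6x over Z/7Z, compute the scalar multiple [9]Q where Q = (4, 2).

Double-and-add on 9 = (1001)₂. Start with Q = (4, 2) for the leading 1-bit.
double: tangent at (4, 2): λ = (3·4² + 6)/(2·2) ≡ 5/4. 4⁻¹ ≡ 2 (mod 7), so λ ≡ 5·2 ≡ 3.
  x = λ² - 4 - 4 = 9 - 8 ≡ 1; y = λ·(4 - 1) - 2 ≡ 0. → (1, 0)
double: (1, 0) + (1, 0): same x and y₁ ≡ -y₂, so the sum is O.
double: O + O = O (identity).
add Q: O + (4, 2) = (4, 2) (identity).

(4, 2)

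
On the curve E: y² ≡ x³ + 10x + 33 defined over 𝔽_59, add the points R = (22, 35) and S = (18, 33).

(22, 35) + (18, 33). λ = (33 - 35)/(18 - 22) ≡ 57/55 mod 59. 55⁻¹ ≡ 44 (mod 59), so λ ≡ 30.
  x = λ² - 22 - 18 = 900 - 40 ≡ 34; y = λ·(22 - 34) - 35 ≡ 18. → (34, 18)

(34, 18)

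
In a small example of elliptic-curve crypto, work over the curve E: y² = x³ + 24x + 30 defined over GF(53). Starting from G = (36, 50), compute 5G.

Repeated addition: build up to 5G.
2G: tangent at (36, 50): λ = (3·36² + 24)/(2·50) ≡ 43/47. 47⁻¹ ≡ 44 (mod 53), so λ ≡ 43·44 ≡ 37.
  x = λ² - 36 - 36 = 1369 - 72 ≡ 25; y = λ·(36 - 25) - 50 ≡ 39. → (25, 39)
3G: (25, 39) + (36, 50). λ = (50 - 39)/(36 - 25) ≡ 11/11 mod 53. 11⁻¹ ≡ 29 (mod 53), so λ ≡ 1.
  x = λ² - 25 - 36 = 1 - 61 ≡ 46; y = λ·(25 - 46) - 39 ≡ 46. → (46, 46)
4G: (46, 46) + (36, 50). λ = (50 - 46)/(36 - 46) ≡ 4/43 mod 53. 43⁻¹ ≡ 37 (mod 53), so λ ≡ 42.
  x = λ² - 46 - 36 = 1764 - 82 ≡ 39; y = λ·(46 - 39) - 46 ≡ 36. → (39, 36)
5G: (39, 36) + (36, 50). λ = (50 - 36)/(36 - 39) ≡ 14/50 mod 53. 50⁻¹ ≡ 35 (mod 53) since 50·35 = 1750 ≡ 1, so λ ≡ 13.
  x = λ² - 39 - 36 = 169 - 75 ≡ 41; y = λ·(39 - 41) - 36 ≡ 44. → (41, 44)

(41, 44)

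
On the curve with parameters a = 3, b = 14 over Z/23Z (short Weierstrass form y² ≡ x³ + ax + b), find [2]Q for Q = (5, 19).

tangent at (5, 19): λ = (3·5² + 3)/(2·19) ≡ 9/15. 15⁻¹ ≡ 20 (mod 23) since 15·20 = 300 ≡ 1, so λ ≡ 9·20 ≡ 19.
  x = λ² - 5 - 5 = 361 - 10 ≡ 6; y = λ·(5 - 6) - 19 ≡ 8. → (6, 8)

(6, 8)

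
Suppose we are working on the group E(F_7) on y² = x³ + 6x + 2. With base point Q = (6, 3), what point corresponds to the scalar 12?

O

Double-and-add on 12 = (1100)₂. Start with Q = (6, 3) for the leading 1-bit.
double: tangent at (6, 3): λ = (3·6² + 6)/(2·3) ≡ 2/6. 6⁻¹ ≡ 6 (mod 7), so λ ≡ 2·6 ≡ 5.
  x = λ² - 6 - 6 = 25 - 12 ≡ 6; y = λ·(6 - 6) - 3 ≡ 4. → (6, 4)
add Q: (6, 4) + (6, 3): same x and y₁ ≡ -y₂, so the sum is the point at infinity.
double: the point at infinity + the point at infinity = the point at infinity (identity).
double: the point at infinity + the point at infinity = the point at infinity (identity).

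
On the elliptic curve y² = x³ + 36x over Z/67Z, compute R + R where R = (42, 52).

(16, 7)

tangent at (42, 52): λ = (3·42² + 36)/(2·52) ≡ 35/37. 37⁻¹ ≡ 29 (mod 67), so λ ≡ 35·29 ≡ 10.
  x = λ² - 42 - 42 = 100 - 84 ≡ 16; y = λ·(42 - 16) - 52 ≡ 7. → (16, 7)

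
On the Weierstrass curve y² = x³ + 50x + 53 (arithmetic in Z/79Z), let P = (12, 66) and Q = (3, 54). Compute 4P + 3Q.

O

First 4P:
Repeated addition: build up to 4P.
2P: tangent at (12, 66): λ = (3·12² + 50)/(2·66) ≡ 8/53. 53⁻¹ ≡ 3 (mod 79), so λ ≡ 8·3 ≡ 24.
  x = λ² - 12 - 12 = 576 - 24 ≡ 78; y = λ·(12 - 78) - 66 ≡ 9. → (78, 9)
3P: (78, 9) + (12, 66). λ = (66 - 9)/(12 - 78) ≡ 57/13 mod 79. 13⁻¹ ≡ 73 (mod 79) since 13·73 = 949 ≡ 1, so λ ≡ 53.
  x = λ² - 78 - 12 = 2809 - 90 ≡ 33; y = λ·(78 - 33) - 9 ≡ 6. → (33, 6)
4P: (33, 6) + (12, 66). λ = (66 - 6)/(12 - 33) ≡ 60/58 mod 79. 58⁻¹ ≡ 15 (mod 79), so λ ≡ 31.
  x = λ² - 33 - 12 = 961 - 45 ≡ 47; y = λ·(33 - 47) - 6 ≡ 34. → (47, 34)
4P = (47, 34).
Next 3Q:
Repeated addition: build up to 3Q.
2Q: tangent at (3, 54): λ = (3·3² + 50)/(2·54) ≡ 77/29. 29⁻¹ ≡ 30 (mod 79) since 29·30 = 870 ≡ 1, so λ ≡ 77·30 ≡ 19.
  x = λ² - 3 - 3 = 361 - 6 ≡ 39; y = λ·(3 - 39) - 54 ≡ 52. → (39, 52)
3Q: (39, 52) + (3, 54). λ = (54 - 52)/(3 - 39) ≡ 2/43 mod 79. 43⁻¹ ≡ 68 (mod 79) since 43·68 = 2924 ≡ 1, so λ ≡ 57.
  x = λ² - 39 - 3 = 3249 - 42 ≡ 47; y = λ·(39 - 47) - 52 ≡ 45. → (47, 45)
3Q = (47, 45).
Finally 4P + 3Q:
(47, 34) + (47, 45): same x and y₁ ≡ -y₂, so the sum is the point at infinity.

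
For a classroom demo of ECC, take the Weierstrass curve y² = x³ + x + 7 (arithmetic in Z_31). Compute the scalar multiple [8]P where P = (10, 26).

Repeated addition: build up to 8P.
2P: tangent at (10, 26): λ = (3·10² + 1)/(2·26) ≡ 22/21. 21⁻¹ ≡ 3 (mod 31) since 21·3 = 63 ≡ 1, so λ ≡ 22·3 ≡ 4.
  x = λ² - 10 - 10 = 16 - 20 ≡ 27; y = λ·(10 - 27) - 26 ≡ 30. → (27, 30)
3P: (27, 30) + (10, 26). λ = (26 - 30)/(10 - 27) ≡ 27/14 mod 31. 14⁻¹ ≡ 20 (mod 31), so λ ≡ 13.
  x = λ² - 27 - 10 = 169 - 37 ≡ 8; y = λ·(27 - 8) - 30 ≡ 0. → (8, 0)
4P: (8, 0) + (10, 26). λ = (26 - 0)/(10 - 8) ≡ 26/2 mod 31. 2⁻¹ ≡ 16 (mod 31), so λ ≡ 13.
  x = λ² - 8 - 10 = 169 - 18 ≡ 27; y = λ·(8 - 27) - 0 ≡ 1. → (27, 1)
5P: (27, 1) + (10, 26). λ = (26 - 1)/(10 - 27) ≡ 25/14 mod 31. 14⁻¹ ≡ 20 (mod 31), so λ ≡ 4.
  x = λ² - 27 - 10 = 16 - 37 ≡ 10; y = λ·(27 - 10) - 1 ≡ 5. → (10, 5)
6P: (10, 5) + (10, 26): same x and y₁ ≡ -y₂, so the sum is O.
7P: O + (10, 26) = (10, 26) (identity).
8P: tangent at (10, 26): λ = (3·10² + 1)/(2·26) ≡ 22/21. 21⁻¹ ≡ 3 (mod 31), so λ ≡ 22·3 ≡ 4.
  x = λ² - 10 - 10 = 16 - 20 ≡ 27; y = λ·(10 - 27) - 26 ≡ 30. → (27, 30)

(27, 30)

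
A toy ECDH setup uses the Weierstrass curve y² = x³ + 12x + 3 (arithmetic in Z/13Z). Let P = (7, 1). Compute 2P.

tangent at (7, 1): λ = (3·7² + 12)/(2·1) ≡ 3/2. 2⁻¹ ≡ 7 (mod 13) since 2·7 = 14 ≡ 1, so λ ≡ 3·7 ≡ 8.
  x = λ² - 7 - 7 = 64 - 14 ≡ 11; y = λ·(7 - 11) - 1 ≡ 6. → (11, 6)

(11, 6)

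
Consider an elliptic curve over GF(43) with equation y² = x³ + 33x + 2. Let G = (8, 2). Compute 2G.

tangent at (8, 2): λ = (3·8² + 33)/(2·2) ≡ 10/4. 4⁻¹ ≡ 11 (mod 43), so λ ≡ 10·11 ≡ 24.
  x = λ² - 8 - 8 = 576 - 16 ≡ 1; y = λ·(8 - 1) - 2 ≡ 37. → (1, 37)

(1, 37)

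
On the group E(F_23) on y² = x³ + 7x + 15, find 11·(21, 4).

Write G = (21, 4).
Double-and-add on 11 = (1011)₂. Start with G = (21, 4) for the leading 1-bit.
double: tangent at (21, 4): λ = (3·21² + 7)/(2·4) ≡ 19/8. 8⁻¹ ≡ 3 (mod 23) since 8·3 = 24 ≡ 1, so λ ≡ 19·3 ≡ 11.
  x = λ² - 21 - 21 = 121 - 42 ≡ 10; y = λ·(21 - 10) - 4 ≡ 2. → (10, 2)
double: tangent at (10, 2): λ = (3·10² + 7)/(2·2) ≡ 8/4. 4⁻¹ ≡ 6 (mod 23), so λ ≡ 8·6 ≡ 2.
  x = λ² - 10 - 10 = 4 - 20 ≡ 7; y = λ·(10 - 7) - 2 ≡ 4. → (7, 4)
add G: (7, 4) + (21, 4). λ = (4 - 4)/(21 - 7) ≡ 0/14 mod 23. 14⁻¹ ≡ 5 (mod 23), so λ ≡ 0.
  x = λ² - 7 - 21 = 0 - 28 ≡ 18; y = λ·(7 - 18) - 4 ≡ 19. → (18, 19)
double: tangent at (18, 19): λ = (3·18² + 7)/(2·19) ≡ 13/15. 15⁻¹ ≡ 20 (mod 23) since 15·20 = 300 ≡ 1, so λ ≡ 13·20 ≡ 7.
  x = λ² - 18 - 18 = 49 - 36 ≡ 13; y = λ·(18 - 13) - 19 ≡ 16. → (13, 16)
add G: (13, 16) + (21, 4). λ = (4 - 16)/(21 - 13) ≡ 11/8 mod 23. 8⁻¹ ≡ 3 (mod 23) since 8·3 = 24 ≡ 1, so λ ≡ 10.
  x = λ² - 13 - 21 = 100 - 34 ≡ 20; y = λ·(13 - 20) - 16 ≡ 6. → (20, 6)

(20, 6)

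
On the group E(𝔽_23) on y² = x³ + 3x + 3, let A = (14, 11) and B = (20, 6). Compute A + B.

(21, 14)

(14, 11) + (20, 6). λ = (6 - 11)/(20 - 14) ≡ 18/6 mod 23. 6⁻¹ ≡ 4 (mod 23) since 6·4 = 24 ≡ 1, so λ ≡ 3.
  x = λ² - 14 - 20 = 9 - 34 ≡ 21; y = λ·(14 - 21) - 11 ≡ 14. → (21, 14)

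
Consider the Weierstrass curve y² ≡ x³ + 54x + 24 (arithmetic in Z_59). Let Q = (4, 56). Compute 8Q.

(30, 41)

Double-and-add on 8 = (1000)₂. Start with Q = (4, 56) for the leading 1-bit.
double: tangent at (4, 56): λ = (3·4² + 54)/(2·56) ≡ 43/53. 53⁻¹ ≡ 49 (mod 59), so λ ≡ 43·49 ≡ 42.
  x = λ² - 4 - 4 = 1764 - 8 ≡ 45; y = λ·(4 - 45) - 56 ≡ 51. → (45, 51)
double: tangent at (45, 51): λ = (3·45² + 54)/(2·51) ≡ 52/43. 43⁻¹ ≡ 11 (mod 59), so λ ≡ 52·11 ≡ 41.
  x = λ² - 45 - 45 = 1681 - 90 ≡ 57; y = λ·(45 - 57) - 51 ≡ 47. → (57, 47)
double: tangent at (57, 47): λ = (3·57² + 54)/(2·47) ≡ 7/35. 35⁻¹ ≡ 27 (mod 59), so λ ≡ 7·27 ≡ 12.
  x = λ² - 57 - 57 = 144 - 114 ≡ 30; y = λ·(57 - 30) - 47 ≡ 41. → (30, 41)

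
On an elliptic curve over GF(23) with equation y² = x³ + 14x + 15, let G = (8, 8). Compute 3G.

(12, 5)

Repeated addition: build up to 3G.
2G: tangent at (8, 8): λ = (3·8² + 14)/(2·8) ≡ 22/16. 16⁻¹ ≡ 13 (mod 23), so λ ≡ 22·13 ≡ 10.
  x = λ² - 8 - 8 = 100 - 16 ≡ 15; y = λ·(8 - 15) - 8 ≡ 14. → (15, 14)
3G: (15, 14) + (8, 8). λ = (8 - 14)/(8 - 15) ≡ 17/16 mod 23. 16⁻¹ ≡ 13 (mod 23), so λ ≡ 14.
  x = λ² - 15 - 8 = 196 - 23 ≡ 12; y = λ·(15 - 12) - 14 ≡ 5. → (12, 5)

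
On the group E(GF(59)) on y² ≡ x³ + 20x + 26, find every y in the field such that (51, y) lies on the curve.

x³ + 20x + 26 = 133697 ≡ 3 (mod 59).
Square roots of 3 mod 59: 11 and 48 (since 11² = 121 ≡ 3).

11, 48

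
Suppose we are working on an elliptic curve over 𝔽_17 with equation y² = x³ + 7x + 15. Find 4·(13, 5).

Write Q = (13, 5).
Double-and-add on 4 = (100)₂. Start with Q = (13, 5) for the leading 1-bit.
double: tangent at (13, 5): λ = (3·13² + 7)/(2·5) ≡ 4/10. 10⁻¹ ≡ 12 (mod 17), so λ ≡ 4·12 ≡ 14.
  x = λ² - 13 - 13 = 196 - 26 ≡ 0; y = λ·(13 - 0) - 5 ≡ 7. → (0, 7)
double: tangent at (0, 7): λ = (3·0² + 7)/(2·7) ≡ 7/14. 14⁻¹ ≡ 11 (mod 17), so λ ≡ 7·11 ≡ 9.
  x = λ² - 0 - 0 = 81 - 0 ≡ 13; y = λ·(0 - 13) - 7 ≡ 12. → (13, 12)

(13, 12)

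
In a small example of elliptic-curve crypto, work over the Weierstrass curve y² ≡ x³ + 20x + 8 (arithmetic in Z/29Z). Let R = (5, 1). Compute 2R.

(6, 24)

tangent at (5, 1): λ = (3·5² + 20)/(2·1) ≡ 8/2. 2⁻¹ ≡ 15 (mod 29), so λ ≡ 8·15 ≡ 4.
  x = λ² - 5 - 5 = 16 - 10 ≡ 6; y = λ·(5 - 6) - 1 ≡ 24. → (6, 24)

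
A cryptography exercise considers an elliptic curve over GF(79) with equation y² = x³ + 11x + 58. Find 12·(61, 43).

Write P = (61, 43).
Double-and-add on 12 = (1100)₂. Start with P = (61, 43) for the leading 1-bit.
double: tangent at (61, 43): λ = (3·61² + 11)/(2·43) ≡ 35/7. 7⁻¹ ≡ 34 (mod 79) since 7·34 = 238 ≡ 1, so λ ≡ 35·34 ≡ 5.
  x = λ² - 61 - 61 = 25 - 122 ≡ 61; y = λ·(61 - 61) - 43 ≡ 36. → (61, 36)
add P: (61, 36) + (61, 43): same x and y₁ ≡ -y₂, so the sum is ∞.
double: ∞ + ∞ = ∞ (identity).
double: ∞ + ∞ = ∞ (identity).

O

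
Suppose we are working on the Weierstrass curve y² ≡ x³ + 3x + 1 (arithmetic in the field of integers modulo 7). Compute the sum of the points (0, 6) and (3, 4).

(6, 5)

(0, 6) + (3, 4). λ = (4 - 6)/(3 - 0) ≡ 5/3 mod 7. 3⁻¹ ≡ 5 (mod 7) since 3·5 = 15 ≡ 1, so λ ≡ 4.
  x = λ² - 0 - 3 = 16 - 3 ≡ 6; y = λ·(0 - 6) - 6 ≡ 5. → (6, 5)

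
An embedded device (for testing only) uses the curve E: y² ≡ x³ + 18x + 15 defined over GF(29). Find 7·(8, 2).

Write Q = (8, 2).
Repeated addition: build up to 7Q.
2Q: tangent at (8, 2): λ = (3·8² + 18)/(2·2) ≡ 7/4. 4⁻¹ ≡ 22 (mod 29), so λ ≡ 7·22 ≡ 9.
  x = λ² - 8 - 8 = 81 - 16 ≡ 7; y = λ·(8 - 7) - 2 ≡ 7. → (7, 7)
3Q: (7, 7) + (8, 2). λ = (2 - 7)/(8 - 7) ≡ 24/1 mod 29. 1⁻¹ ≡ 1 (mod 29), so λ ≡ 24.
  x = λ² - 7 - 8 = 576 - 15 ≡ 10; y = λ·(7 - 10) - 7 ≡ 8. → (10, 8)
4Q: (10, 8) + (8, 2). λ = (2 - 8)/(8 - 10) ≡ 23/27 mod 29. 27⁻¹ ≡ 14 (mod 29), so λ ≡ 3.
  x = λ² - 10 - 8 = 9 - 18 ≡ 20; y = λ·(10 - 20) - 8 ≡ 20. → (20, 20)
5Q: (20, 20) + (8, 2). λ = (2 - 20)/(8 - 20) ≡ 11/17 mod 29. 17⁻¹ ≡ 12 (mod 29), so λ ≡ 16.
  x = λ² - 20 - 8 = 256 - 28 ≡ 25; y = λ·(20 - 25) - 20 ≡ 16. → (25, 16)
6Q: (25, 16) + (8, 2). λ = (2 - 16)/(8 - 25) ≡ 15/12 mod 29. 12⁻¹ ≡ 17 (mod 29) since 12·17 = 204 ≡ 1, so λ ≡ 23.
  x = λ² - 25 - 8 = 529 - 33 ≡ 3; y = λ·(25 - 3) - 16 ≡ 26. → (3, 26)
7Q: (3, 26) + (8, 2). λ = (2 - 26)/(8 - 3) ≡ 5/5 mod 29. 5⁻¹ ≡ 6 (mod 29) since 5·6 = 30 ≡ 1, so λ ≡ 1.
  x = λ² - 3 - 8 = 1 - 11 ≡ 19; y = λ·(3 - 19) - 26 ≡ 16. → (19, 16)

(19, 16)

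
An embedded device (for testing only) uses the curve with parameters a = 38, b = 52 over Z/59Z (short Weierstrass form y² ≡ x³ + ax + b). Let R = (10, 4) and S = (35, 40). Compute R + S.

(10, 4) + (35, 40). λ = (40 - 4)/(35 - 10) ≡ 36/25 mod 59. 25⁻¹ ≡ 26 (mod 59), so λ ≡ 51.
  x = λ² - 10 - 35 = 2601 - 45 ≡ 19; y = λ·(10 - 19) - 4 ≡ 9. → (19, 9)

(19, 9)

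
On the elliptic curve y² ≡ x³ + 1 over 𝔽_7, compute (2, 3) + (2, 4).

The two points share x = 2 and their y-coordinates satisfy 3 + 4 ≡ 0 (mod 7), so they are inverses. Their sum is the point at infinity.

O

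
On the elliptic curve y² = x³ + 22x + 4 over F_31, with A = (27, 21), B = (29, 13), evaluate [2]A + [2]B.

First 2A:
Repeated addition: build up to 2A.
2A: tangent at (27, 21): λ = (3·27² + 22)/(2·21) ≡ 8/11. 11⁻¹ ≡ 17 (mod 31), so λ ≡ 8·17 ≡ 12.
  x = λ² - 27 - 27 = 144 - 54 ≡ 28; y = λ·(27 - 28) - 21 ≡ 29. → (28, 29)
2A = (28, 29).
Next 2B:
Repeated addition: build up to 2B.
2B: tangent at (29, 13): λ = (3·29² + 22)/(2·13) ≡ 3/26. 26⁻¹ ≡ 6 (mod 31), so λ ≡ 3·6 ≡ 18.
  x = λ² - 29 - 29 = 324 - 58 ≡ 18; y = λ·(29 - 18) - 13 ≡ 30. → (18, 30)
2B = (18, 30).
Finally 2A + 2B:
(28, 29) + (18, 30). λ = (30 - 29)/(18 - 28) ≡ 1/21 mod 31. 21⁻¹ ≡ 3 (mod 31), so λ ≡ 3.
  x = λ² - 28 - 18 = 9 - 46 ≡ 25; y = λ·(28 - 25) - 29 ≡ 11. → (25, 11)

(25, 11)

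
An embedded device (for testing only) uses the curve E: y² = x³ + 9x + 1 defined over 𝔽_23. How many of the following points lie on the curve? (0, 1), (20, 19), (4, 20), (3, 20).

4

(0, 1): 1² ≡ 1, rhs ≡ 1 → on.
(20, 19): 19² ≡ 16, rhs ≡ 16 → on.
(4, 20): 20² ≡ 9, rhs ≡ 9 → on.
(3, 20): 20² ≡ 9, rhs ≡ 9 → on.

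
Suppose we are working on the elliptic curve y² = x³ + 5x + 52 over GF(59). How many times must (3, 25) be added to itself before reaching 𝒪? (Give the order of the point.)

3

2P: tangent at (3, 25): λ = (3·3² + 5)/(2·25) ≡ 32/50. 50⁻¹ ≡ 13 (mod 59), so λ ≡ 32·13 ≡ 3.
  x = λ² - 3 - 3 = 9 - 6 ≡ 3; y = λ·(3 - 3) - 25 ≡ 34. → (3, 34)
3P: (3, 34) + (3, 25): same x and y₁ ≡ -y₂, so the sum is 𝒪.
3P = 𝒪, so the order is 3.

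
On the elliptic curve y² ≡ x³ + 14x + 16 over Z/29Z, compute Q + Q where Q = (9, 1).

tangent at (9, 1): λ = (3·9² + 14)/(2·1) ≡ 25/2. 2⁻¹ ≡ 15 (mod 29), so λ ≡ 25·15 ≡ 27.
  x = λ² - 9 - 9 = 729 - 18 ≡ 15; y = λ·(9 - 15) - 1 ≡ 11. → (15, 11)

(15, 11)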